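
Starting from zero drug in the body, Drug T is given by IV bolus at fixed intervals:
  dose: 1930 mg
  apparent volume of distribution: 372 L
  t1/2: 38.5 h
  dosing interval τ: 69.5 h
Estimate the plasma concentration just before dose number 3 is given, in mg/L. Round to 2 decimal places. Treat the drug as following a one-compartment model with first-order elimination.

1.91 mg/L

C₀ per dose = Dose / Vd = 1930 / 372 = 5.188 mg/L
k = ln2 / t½ = 0.693147 / 38.5 = 0.01800 h⁻¹
Fraction remaining after one interval: r = e^(−kτ) = e^(−0.01800 × 69.5) = 0.2862
Before dose 3, 2 doses have been given (aged 1τ, 2τ).
C_trough = C₀ × (r + r²) = 5.188 × (0.2862 + 0.08191) = 1.910 mg/L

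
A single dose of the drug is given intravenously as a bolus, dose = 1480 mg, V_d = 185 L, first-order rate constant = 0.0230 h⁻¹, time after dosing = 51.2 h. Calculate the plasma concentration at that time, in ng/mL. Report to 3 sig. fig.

C₀ = Dose / Vd = 1480 / 185 = 8.000 mg/L
C = C₀ · e^(−k·t) = 8.000 × e^(−0.02300 × 51.2)
  = 8.000 × 0.3080 = 2.464 mg/L
Convert: 2.464 mg/L × 1000 = 2464 ng/mL

2460 ng/mL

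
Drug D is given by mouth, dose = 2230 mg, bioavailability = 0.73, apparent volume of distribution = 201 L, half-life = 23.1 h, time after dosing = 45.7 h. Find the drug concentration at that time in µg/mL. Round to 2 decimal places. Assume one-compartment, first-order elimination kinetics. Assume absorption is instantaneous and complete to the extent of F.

Amount reaching circulation = F × Dose = 0.73 × 2230 = 1628 mg
C₀ = F·Dose / Vd = 1628 / 201 = 8.100 mg/L
k = ln2 / t½ = 0.693147 / 23.1 = 0.03001 h⁻¹
C = C₀ · e^(−k·t) = 8.100 × e^(−0.03001 × 45.7)
  = 8.100 × 0.2537 = 2.055 mg/L
(2.055 mg/L = 2.055 µg/mL)

2.06 µg/mL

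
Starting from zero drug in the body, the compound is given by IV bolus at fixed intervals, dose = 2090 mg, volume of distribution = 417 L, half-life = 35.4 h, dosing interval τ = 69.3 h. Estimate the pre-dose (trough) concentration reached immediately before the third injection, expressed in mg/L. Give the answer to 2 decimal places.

C₀ per dose = Dose / Vd = 2090 / 417 = 5.012 mg/L
k = ln2 / t½ = 0.693147 / 35.4 = 0.01958 h⁻¹
Fraction remaining after one interval: r = e^(−kτ) = e^(−0.01958 × 69.3) = 0.2575
Before dose 3, 2 doses have been given (aged 1τ, 2τ).
C_trough = C₀ × (r + r²) = 5.012 × (0.2575 + 0.06631) = 1.623 mg/L

1.62 mg/L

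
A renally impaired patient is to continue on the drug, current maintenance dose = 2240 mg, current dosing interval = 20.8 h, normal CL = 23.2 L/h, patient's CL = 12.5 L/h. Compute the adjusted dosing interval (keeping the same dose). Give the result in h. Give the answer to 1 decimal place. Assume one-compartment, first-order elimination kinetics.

To keep the same average steady-state level, dosing rate must scale with clearance.
CL ratio = 12.5 / 23.2 = 0.5388
New interval (same dose) = 20.8 / 0.5388 = 38.60 h

38.6 h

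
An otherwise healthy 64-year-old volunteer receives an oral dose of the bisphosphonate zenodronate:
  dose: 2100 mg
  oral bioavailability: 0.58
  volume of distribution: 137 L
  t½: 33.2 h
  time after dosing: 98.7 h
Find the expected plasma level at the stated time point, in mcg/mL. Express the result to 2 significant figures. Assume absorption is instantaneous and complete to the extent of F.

1.1 mcg/mL

Amount reaching circulation = F × Dose = 0.58 × 2100 = 1218 mg
C₀ = F·Dose / Vd = 1218 / 137 = 8.891 mg/L
k = ln2 / t½ = 0.693147 / 33.2 = 0.02088 h⁻¹
C = C₀ · e^(−k·t) = 8.891 × e^(−0.02088 × 98.7)
  = 8.891 × 0.1273 = 1.132 mg/L
(1.132 mg/L = 1.132 mcg/mL)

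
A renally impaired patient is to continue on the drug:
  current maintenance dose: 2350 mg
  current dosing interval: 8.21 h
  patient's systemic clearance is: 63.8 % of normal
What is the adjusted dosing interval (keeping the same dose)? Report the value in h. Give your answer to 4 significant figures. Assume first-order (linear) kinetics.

To keep the same average steady-state level, dosing rate must scale with clearance.
CL ratio = 63.8 / 100 = 0.6380
New interval (same dose) = 8.21 / 0.6380 = 12.87 h

12.87 h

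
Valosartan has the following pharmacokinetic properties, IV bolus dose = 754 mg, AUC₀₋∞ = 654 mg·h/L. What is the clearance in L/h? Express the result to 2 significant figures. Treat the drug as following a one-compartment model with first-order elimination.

CL = Dose / AUC = 754 / 654 = 1.153 L/h

1.2 L/h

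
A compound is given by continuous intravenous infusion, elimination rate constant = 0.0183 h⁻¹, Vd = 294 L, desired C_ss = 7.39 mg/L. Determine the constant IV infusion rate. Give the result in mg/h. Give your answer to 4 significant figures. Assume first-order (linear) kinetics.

39.76 mg/h

CL = k × Vd = 0.01830 × 294 = 5.380 L/h
At steady state, infusion rate R₀ = Css × CL = 7.39 × 5.380 = 39.76 mg/h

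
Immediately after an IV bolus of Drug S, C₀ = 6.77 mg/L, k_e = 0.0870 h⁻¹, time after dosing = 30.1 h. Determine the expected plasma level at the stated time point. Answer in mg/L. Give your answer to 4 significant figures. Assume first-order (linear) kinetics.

C = C₀ · e^(−k·t) = 6.770 × e^(−0.08700 × 30.1)
  = 6.770 × 0.07290 = 0.4935 mg/L

0.4935 mg/L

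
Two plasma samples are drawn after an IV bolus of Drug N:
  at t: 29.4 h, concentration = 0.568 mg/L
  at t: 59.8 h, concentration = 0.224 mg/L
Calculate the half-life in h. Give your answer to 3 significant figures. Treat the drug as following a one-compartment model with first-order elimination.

k = ln(C₁/C₂) / (t₂ − t₁) = ln(0.568/0.224) / (59.8 − 29.4)
  = 0.9305 / 30.40 = 0.03061 h⁻¹
t½ = ln2 / k = 0.693147 / 0.03061 = 22.64 h

22.6 h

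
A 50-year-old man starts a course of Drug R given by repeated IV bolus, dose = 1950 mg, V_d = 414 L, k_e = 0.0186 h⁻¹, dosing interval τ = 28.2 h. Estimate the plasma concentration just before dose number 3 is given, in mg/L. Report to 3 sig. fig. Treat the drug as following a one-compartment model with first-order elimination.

4.44 mg/L

C₀ per dose = Dose / Vd = 1950 / 414 = 4.710 mg/L
Fraction remaining after one interval: r = e^(−kτ) = e^(−0.01860 × 28.2) = 0.5918
Before dose 3, 2 doses have been given (aged 1τ, 2τ).
C_trough = C₀ × (r + r²) = 4.710 × (0.5918 + 0.3502) = 4.437 mg/L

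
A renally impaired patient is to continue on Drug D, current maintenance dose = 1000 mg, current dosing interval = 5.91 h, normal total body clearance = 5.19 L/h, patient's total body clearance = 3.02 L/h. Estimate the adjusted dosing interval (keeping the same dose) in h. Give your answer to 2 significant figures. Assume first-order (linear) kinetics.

To keep the same average steady-state level, dosing rate must scale with clearance.
CL ratio = 3.02 / 5.19 = 0.5819
New interval (same dose) = 5.91 / 0.5819 = 10.16 h

10 h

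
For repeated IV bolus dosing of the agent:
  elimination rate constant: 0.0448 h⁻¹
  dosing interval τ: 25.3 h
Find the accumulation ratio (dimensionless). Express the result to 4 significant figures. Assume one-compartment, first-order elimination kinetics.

e^(−kτ) = e^(−0.04480 × 25.3) = 0.3219
Accumulation ratio R = 1 / (1 − e^(−kτ)) = 1 / (1 − 0.3219) = 1.475

1.475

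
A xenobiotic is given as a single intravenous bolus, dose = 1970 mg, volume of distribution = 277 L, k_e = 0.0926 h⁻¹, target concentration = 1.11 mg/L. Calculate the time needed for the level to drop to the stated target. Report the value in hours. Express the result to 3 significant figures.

20.1 h

C₀ = Dose / Vd = 1970 / 277 = 7.112 mg/L
t = ln(C₀ / C) / k = ln(7.112 / 1.11) / 0.09260
  = ln(6.407) / 0.09260 = 1.857 / 0.09260 = 20.05 h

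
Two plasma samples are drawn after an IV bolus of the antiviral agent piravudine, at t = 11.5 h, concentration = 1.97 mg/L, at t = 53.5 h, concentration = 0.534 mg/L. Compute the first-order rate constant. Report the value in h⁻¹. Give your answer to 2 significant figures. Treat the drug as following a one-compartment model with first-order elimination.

k = ln(C₁/C₂) / (t₂ − t₁) = ln(1.97/0.534) / (53.5 − 11.5)
  = 1.305 / 42.00 = 0.03107 h⁻¹

0.031 h⁻¹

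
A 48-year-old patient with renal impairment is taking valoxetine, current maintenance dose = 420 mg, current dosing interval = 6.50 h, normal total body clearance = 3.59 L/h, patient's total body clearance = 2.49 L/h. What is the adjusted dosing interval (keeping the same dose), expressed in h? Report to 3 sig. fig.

To keep the same average steady-state level, dosing rate must scale with clearance.
CL ratio = 2.49 / 3.59 = 0.6936
New interval (same dose) = 6.50 / 0.6936 = 9.371 h

9.37 h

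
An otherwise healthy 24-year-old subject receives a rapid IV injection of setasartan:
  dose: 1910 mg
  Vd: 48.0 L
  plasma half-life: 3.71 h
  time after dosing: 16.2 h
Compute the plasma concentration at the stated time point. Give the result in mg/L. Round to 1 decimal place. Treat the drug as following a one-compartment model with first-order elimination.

1.9 mg/L

C₀ = Dose / Vd = 1910 / 48.0 = 39.79 mg/L
k = ln2 / t½ = 0.693147 / 3.71 = 0.1868 h⁻¹
C = C₀ · e^(−k·t) = 39.79 × e^(−0.1868 × 16.2)
  = 39.79 × 0.04850 = 1.930 mg/L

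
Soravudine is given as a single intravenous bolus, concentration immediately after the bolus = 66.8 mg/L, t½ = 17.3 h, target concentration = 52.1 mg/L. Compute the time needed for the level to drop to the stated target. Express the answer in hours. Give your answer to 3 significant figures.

6.20 h

k = ln2 / t½ = 0.693147 / 17.3 = 0.04007 h⁻¹
t = ln(C₀ / C) / k = ln(66.80 / 52.1) / 0.04007
  = ln(1.282) / 0.04007 = 0.2484 / 0.04007 = 6.199 h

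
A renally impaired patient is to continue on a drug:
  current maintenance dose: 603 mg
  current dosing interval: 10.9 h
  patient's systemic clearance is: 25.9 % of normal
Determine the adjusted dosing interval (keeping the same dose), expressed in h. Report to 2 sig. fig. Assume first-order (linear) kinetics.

42 h

To keep the same average steady-state level, dosing rate must scale with clearance.
CL ratio = 25.9 / 100 = 0.2590
New interval (same dose) = 10.9 / 0.2590 = 42.08 h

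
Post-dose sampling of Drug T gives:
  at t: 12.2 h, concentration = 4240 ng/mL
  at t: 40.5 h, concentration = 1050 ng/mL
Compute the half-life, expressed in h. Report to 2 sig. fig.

k = ln(C₁/C₂) / (t₂ − t₁) = ln(4240/1050) / (40.5 − 12.2)
  = 1.396 / 28.30 = 0.04933 h⁻¹
t½ = ln2 / k = 0.693147 / 0.04933 = 14.05 h

14 h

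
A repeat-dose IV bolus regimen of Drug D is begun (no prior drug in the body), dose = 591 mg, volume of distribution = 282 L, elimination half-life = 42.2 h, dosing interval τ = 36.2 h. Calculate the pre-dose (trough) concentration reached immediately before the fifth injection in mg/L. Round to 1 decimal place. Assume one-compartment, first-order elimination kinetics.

2.3 mg/L

C₀ per dose = Dose / Vd = 591 / 282 = 2.096 mg/L
k = ln2 / t½ = 0.693147 / 42.2 = 0.01643 h⁻¹
Fraction remaining after one interval: r = e^(−kτ) = e^(−0.01643 × 36.2) = 0.5517
Before dose 5, 4 doses have been given (aged 1τ, 2τ, 3τ, 4τ).
C_trough = C₀ × (r + r² + … + r^4) = C₀ × r(1−r^4)/(1−r)
        = 2.096 × 0.5517 × (1 − 0.09264) / (1 − 0.5517) = 2.340 mg/L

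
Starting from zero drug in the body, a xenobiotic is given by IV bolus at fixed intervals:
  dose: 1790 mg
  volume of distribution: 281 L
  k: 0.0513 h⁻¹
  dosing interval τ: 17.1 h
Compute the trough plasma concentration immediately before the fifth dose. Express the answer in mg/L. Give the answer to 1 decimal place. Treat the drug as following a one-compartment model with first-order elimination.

4.4 mg/L

C₀ per dose = Dose / Vd = 1790 / 281 = 6.370 mg/L
Fraction remaining after one interval: r = e^(−kτ) = e^(−0.05130 × 17.1) = 0.4159
Before dose 5, 4 doses have been given (aged 1τ, 2τ, 3τ, 4τ).
C_trough = C₀ × (r + r² + … + r^4) = C₀ × r(1−r^4)/(1−r)
        = 6.370 × 0.4159 × (1 − 0.02992) / (1 − 0.4159) = 4.400 mg/L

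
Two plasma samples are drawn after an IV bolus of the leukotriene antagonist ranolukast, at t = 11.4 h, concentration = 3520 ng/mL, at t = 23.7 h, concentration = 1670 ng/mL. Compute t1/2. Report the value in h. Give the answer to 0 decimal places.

11 h

k = ln(C₁/C₂) / (t₂ − t₁) = ln(3520/1670) / (23.7 − 11.4)
  = 0.7456 / 12.30 = 0.06062 h⁻¹
t½ = ln2 / k = 0.693147 / 0.06062 = 11.43 h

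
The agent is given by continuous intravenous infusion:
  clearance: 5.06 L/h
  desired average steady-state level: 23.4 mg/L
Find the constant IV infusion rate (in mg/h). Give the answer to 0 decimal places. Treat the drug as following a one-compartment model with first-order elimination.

118 mg/h

At steady state, infusion rate R₀ = Css × CL = 23.4 × 5.060 = 118.4 mg/h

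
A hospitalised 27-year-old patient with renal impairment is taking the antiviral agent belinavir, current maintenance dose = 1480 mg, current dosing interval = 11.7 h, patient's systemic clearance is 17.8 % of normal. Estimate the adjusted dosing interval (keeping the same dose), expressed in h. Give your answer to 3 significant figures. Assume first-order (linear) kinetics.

To keep the same average steady-state level, dosing rate must scale with clearance.
CL ratio = 17.8 / 100 = 0.1780
New interval (same dose) = 11.7 / 0.1780 = 65.73 h

65.7 h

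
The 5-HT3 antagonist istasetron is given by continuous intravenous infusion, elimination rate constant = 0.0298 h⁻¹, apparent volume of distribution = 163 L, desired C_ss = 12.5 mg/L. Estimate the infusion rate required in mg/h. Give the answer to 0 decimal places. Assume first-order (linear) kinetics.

CL = k × Vd = 0.02980 × 163 = 4.857 L/h
At steady state, infusion rate R₀ = Css × CL = 12.5 × 4.857 = 60.71 mg/h

61 mg/h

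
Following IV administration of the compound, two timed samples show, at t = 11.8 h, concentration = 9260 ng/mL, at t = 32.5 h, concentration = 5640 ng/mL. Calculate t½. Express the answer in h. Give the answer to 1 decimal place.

k = ln(C₁/C₂) / (t₂ − t₁) = ln(9260/5640) / (32.5 − 11.8)
  = 0.4958 / 20.70 = 0.02395 h⁻¹
t½ = ln2 / k = 0.693147 / 0.02395 = 28.94 h

28.9 h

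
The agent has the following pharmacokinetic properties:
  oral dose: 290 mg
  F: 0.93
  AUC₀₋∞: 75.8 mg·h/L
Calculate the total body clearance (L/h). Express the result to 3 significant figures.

3.56 L/h

CL = F·Dose / AUC = 0.93 × 290 / 75.8 = 3.558 L/h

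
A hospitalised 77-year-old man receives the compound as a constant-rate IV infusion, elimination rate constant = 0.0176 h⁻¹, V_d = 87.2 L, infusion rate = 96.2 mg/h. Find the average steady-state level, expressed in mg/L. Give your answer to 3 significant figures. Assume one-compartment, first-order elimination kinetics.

62.7 mg/L

CL = k × Vd = 0.01760 × 87.2 = 1.535 L/h
At steady state Css = R₀ / CL = 96.2 / 1.535 = 62.67 mg/L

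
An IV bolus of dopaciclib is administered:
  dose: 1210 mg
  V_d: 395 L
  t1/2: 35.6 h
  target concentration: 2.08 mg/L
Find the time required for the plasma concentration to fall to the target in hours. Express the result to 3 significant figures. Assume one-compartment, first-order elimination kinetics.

19.9 h

C₀ = Dose / Vd = 1210 / 395 = 3.063 mg/L
k = ln2 / t½ = 0.693147 / 35.6 = 0.01947 h⁻¹
t = ln(C₀ / C) / k = ln(3.063 / 2.08) / 0.01947
  = ln(1.473) / 0.01947 = 0.3873 / 0.01947 = 19.89 h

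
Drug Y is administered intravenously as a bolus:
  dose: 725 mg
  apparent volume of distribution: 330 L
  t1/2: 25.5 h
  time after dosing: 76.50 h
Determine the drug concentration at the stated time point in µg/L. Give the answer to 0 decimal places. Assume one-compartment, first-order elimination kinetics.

C₀ = Dose / Vd = 725.0 / 330 = 2.197 mg/L
k = ln2 / t½ = 0.693147 / 25.5 = 0.02718 h⁻¹
t / t½ = 76.50 / 25.5 = 3 half-lives
C = C₀ × (1/2)^3 = 2.197 × 0.1250 = 0.2746 mg/L
Convert: 0.2746 mg/L × 1000 = 274.6 µg/L

275 µg/L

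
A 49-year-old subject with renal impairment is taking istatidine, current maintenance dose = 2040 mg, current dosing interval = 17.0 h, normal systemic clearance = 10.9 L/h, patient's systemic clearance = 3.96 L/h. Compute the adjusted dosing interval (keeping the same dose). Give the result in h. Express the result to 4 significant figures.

To keep the same average steady-state level, dosing rate must scale with clearance.
CL ratio = 3.96 / 10.9 = 0.3633
New interval (same dose) = 17.0 / 0.3633 = 46.79 h

46.79 h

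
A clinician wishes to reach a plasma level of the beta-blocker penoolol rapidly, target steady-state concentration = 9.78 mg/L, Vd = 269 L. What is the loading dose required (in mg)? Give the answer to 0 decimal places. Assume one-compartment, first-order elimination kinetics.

2631 mg

LD = Css × Vd = 9.78 × 269 = 2631 mg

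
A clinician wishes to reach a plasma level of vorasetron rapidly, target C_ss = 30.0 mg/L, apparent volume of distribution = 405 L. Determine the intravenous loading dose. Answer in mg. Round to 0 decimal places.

12150 mg

LD = Css × Vd = 30.0 × 405 = 12150 mg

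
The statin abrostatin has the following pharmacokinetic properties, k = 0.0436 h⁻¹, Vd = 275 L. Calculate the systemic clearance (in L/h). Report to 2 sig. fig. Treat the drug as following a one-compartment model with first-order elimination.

12 L/h

CL = k × Vd = 0.0436 × 275 = 11.99 L/h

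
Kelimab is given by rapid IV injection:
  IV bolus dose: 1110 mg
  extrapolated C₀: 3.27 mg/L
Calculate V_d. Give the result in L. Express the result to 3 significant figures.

Vd = Dose / C₀ = 1110 / 3.27 = 339.4 L

339 L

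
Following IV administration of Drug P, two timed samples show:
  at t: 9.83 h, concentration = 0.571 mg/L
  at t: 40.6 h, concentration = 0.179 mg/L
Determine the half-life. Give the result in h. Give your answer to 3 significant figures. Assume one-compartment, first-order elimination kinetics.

18.4 h

k = ln(C₁/C₂) / (t₂ − t₁) = ln(0.571/0.179) / (40.6 − 9.83)
  = 1.160 / 30.77 = 0.03770 h⁻¹
t½ = ln2 / k = 0.693147 / 0.03770 = 18.39 h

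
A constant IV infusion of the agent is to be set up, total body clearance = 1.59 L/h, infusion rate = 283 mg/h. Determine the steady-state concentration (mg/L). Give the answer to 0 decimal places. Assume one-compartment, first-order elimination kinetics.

At steady state Css = R₀ / CL = 283 / 1.590 = 178.0 mg/L

178 mg/L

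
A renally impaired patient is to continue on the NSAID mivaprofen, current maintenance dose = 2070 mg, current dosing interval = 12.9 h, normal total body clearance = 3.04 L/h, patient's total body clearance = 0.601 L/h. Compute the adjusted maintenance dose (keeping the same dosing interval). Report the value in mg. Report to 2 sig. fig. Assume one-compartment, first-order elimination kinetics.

410 mg

To keep the same average steady-state level, dosing rate must scale with clearance.
CL ratio = 0.601 / 3.04 = 0.1977
New dose (same interval) = 2070 × 0.1977 = 409.2 mg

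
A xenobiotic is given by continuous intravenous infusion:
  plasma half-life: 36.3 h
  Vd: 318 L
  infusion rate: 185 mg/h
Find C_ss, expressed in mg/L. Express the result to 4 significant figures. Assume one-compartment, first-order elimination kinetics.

30.47 mg/L

k = ln2 / t½ = 0.693147 / 36.3 = 0.01909 h⁻¹
CL = k × Vd = 0.01909 × 318 = 6.071 L/h
At steady state Css = R₀ / CL = 185 / 6.071 = 30.47 mg/L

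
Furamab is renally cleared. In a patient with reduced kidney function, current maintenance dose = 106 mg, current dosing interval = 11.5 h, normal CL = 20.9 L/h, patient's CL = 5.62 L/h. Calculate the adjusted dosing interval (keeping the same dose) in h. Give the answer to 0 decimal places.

To keep the same average steady-state level, dosing rate must scale with clearance.
CL ratio = 5.62 / 20.9 = 0.2689
New interval (same dose) = 11.5 / 0.2689 = 42.77 h

43 h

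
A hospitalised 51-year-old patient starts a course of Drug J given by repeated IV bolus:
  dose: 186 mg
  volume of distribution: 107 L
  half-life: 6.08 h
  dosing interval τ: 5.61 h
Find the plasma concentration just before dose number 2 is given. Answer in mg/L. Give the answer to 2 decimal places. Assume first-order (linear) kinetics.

0.92 mg/L

C₀ per dose = Dose / Vd = 186 / 107 = 1.738 mg/L
k = ln2 / t½ = 0.693147 / 6.08 = 0.1140 h⁻¹
Fraction remaining after one interval: r = e^(−kτ) = e^(−0.1140 × 5.61) = 0.5275
Before dose 2, 1 dose has been given (aged 1τ).
C_trough = C₀ × r = 1.738 × 0.5275 = 0.9168 mg/L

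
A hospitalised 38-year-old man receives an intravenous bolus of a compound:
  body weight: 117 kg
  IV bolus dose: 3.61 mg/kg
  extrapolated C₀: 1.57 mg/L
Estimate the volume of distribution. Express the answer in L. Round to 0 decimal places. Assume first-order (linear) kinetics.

Dose = 3.61 × 117 = 422.4 mg
Vd = Dose / C₀ = 422.4 / 1.57 = 269.0 L

269 L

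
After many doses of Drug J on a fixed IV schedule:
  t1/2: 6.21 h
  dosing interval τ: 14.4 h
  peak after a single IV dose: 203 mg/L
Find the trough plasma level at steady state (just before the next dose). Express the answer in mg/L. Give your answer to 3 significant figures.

k = ln2 / t½ = 0.693147 / 6.21 = 0.1116 h⁻¹
e^(−kτ) = e^(−0.1116 × 14.4) = 0.2005
Accumulation ratio R = 1 / (1 − e^(−kτ)) = 1 / (1 − 0.2005) = 1.251
Steady-state trough = C₀ × R × e^(−kτ) = 203 × 1.251 × 0.2005 = 50.92 mg/L

50.9 mg/L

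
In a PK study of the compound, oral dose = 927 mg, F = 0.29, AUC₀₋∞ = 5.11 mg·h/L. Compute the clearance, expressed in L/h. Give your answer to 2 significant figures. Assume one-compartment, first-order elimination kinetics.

53 L/h

CL = F·Dose / AUC = 0.29 × 927 / 5.11 = 52.61 L/h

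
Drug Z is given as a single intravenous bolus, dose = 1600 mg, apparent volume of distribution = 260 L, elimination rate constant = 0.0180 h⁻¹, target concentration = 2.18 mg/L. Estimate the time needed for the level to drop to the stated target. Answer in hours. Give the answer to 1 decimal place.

C₀ = Dose / Vd = 1600 / 260 = 6.154 mg/L
t = ln(C₀ / C) / k = ln(6.154 / 2.18) / 0.01800
  = ln(2.823) / 0.01800 = 1.038 / 0.01800 = 57.67 h

57.7 h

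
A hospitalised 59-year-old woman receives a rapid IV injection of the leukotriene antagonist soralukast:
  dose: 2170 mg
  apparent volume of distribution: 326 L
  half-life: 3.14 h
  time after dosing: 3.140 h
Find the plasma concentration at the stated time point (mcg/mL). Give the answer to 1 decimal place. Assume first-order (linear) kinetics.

3.3 mcg/mL

C₀ = Dose / Vd = 2170 / 326 = 6.656 mg/L
k = ln2 / t½ = 0.693147 / 3.14 = 0.2207 h⁻¹
t / t½ = 3.140 / 3.14 = 1 half-lives
C = C₀ × (1/2)^1 = 6.656 × 0.5000 = 3.328 mg/L
(3.328 mg/L = 3.328 mcg/mL)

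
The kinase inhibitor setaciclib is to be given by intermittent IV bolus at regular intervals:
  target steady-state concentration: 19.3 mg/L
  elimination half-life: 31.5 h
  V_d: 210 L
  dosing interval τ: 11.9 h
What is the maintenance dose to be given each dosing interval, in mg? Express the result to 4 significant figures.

1061 mg

k = ln2 / t½ = 0.693147 / 31.5 = 0.02200 h⁻¹
CL = k × Vd = 0.02200 × 210 = 4.620 L/h
At steady state, Dose/τ = Css × CL.
Dose = Css × CL × τ = 19.3 × 4.620 × 11.9 = 1061 mg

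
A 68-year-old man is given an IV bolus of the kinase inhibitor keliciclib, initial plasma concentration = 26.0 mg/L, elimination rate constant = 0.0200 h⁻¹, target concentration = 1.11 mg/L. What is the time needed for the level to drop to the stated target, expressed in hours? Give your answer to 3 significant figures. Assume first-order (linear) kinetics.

t = ln(C₀ / C) / k = ln(26.00 / 1.11) / 0.02000
  = ln(23.42) / 0.02000 = 3.154 / 0.02000 = 157.7 h

158 h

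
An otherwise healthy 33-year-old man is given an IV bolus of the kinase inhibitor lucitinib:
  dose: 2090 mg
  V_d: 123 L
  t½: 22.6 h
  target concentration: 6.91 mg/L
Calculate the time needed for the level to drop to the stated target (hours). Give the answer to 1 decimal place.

29.3 h

C₀ = Dose / Vd = 2090 / 123 = 16.99 mg/L
k = ln2 / t½ = 0.693147 / 22.6 = 0.03067 h⁻¹
t = ln(C₀ / C) / k = ln(16.99 / 6.91) / 0.03067
  = ln(2.459) / 0.03067 = 0.8998 / 0.03067 = 29.34 h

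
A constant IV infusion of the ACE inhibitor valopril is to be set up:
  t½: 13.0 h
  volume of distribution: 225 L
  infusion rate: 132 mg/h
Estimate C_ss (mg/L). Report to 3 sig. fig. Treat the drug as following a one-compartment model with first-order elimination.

k = ln2 / t½ = 0.693147 / 13.0 = 0.05332 h⁻¹
CL = k × Vd = 0.05332 × 225 = 12.00 L/h
At steady state Css = R₀ / CL = 132 / 12.00 = 11.00 mg/L

11.0 mg/L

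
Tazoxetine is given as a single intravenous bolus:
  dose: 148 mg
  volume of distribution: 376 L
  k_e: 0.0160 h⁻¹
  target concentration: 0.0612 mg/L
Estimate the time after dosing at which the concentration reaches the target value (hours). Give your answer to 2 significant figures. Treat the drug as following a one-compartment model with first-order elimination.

C₀ = Dose / Vd = 148.0 / 376 = 0.3936 mg/L
t = ln(C₀ / C) / k = ln(0.3936 / 0.0612) / 0.01600
  = ln(6.431) / 0.01600 = 1.861 / 0.01600 = 116.3 h

120 h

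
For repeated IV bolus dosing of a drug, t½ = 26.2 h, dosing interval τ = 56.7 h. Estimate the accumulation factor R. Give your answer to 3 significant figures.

1.29

k = ln2 / t½ = 0.693147 / 26.2 = 0.02646 h⁻¹
e^(−kτ) = e^(−0.02646 × 56.7) = 0.2231
Accumulation ratio R = 1 / (1 − e^(−kτ)) = 1 / (1 − 0.2231) = 1.287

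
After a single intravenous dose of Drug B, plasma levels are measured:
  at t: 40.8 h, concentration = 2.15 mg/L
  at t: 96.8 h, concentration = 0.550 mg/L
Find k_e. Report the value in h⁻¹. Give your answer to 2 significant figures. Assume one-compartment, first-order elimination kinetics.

0.024 h⁻¹

k = ln(C₁/C₂) / (t₂ − t₁) = ln(2.15/0.550) / (96.8 − 40.8)
  = 1.363 / 56.00 = 0.02434 h⁻¹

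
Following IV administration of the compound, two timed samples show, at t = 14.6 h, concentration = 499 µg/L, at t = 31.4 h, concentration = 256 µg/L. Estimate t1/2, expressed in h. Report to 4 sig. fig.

17.45 h

k = ln(C₁/C₂) / (t₂ − t₁) = ln(499/256) / (31.4 − 14.6)
  = 0.6674 / 16.80 = 0.03973 h⁻¹
t½ = ln2 / k = 0.693147 / 0.03973 = 17.45 h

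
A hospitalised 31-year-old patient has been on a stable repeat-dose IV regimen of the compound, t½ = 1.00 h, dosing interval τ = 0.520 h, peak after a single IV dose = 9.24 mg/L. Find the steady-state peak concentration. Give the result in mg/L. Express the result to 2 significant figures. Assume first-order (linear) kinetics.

k = ln2 / t½ = 0.693147 / 1.00 = 0.6931 h⁻¹
e^(−kτ) = e^(−0.6931 × 0.520) = 0.6974
Accumulation ratio R = 1 / (1 − e^(−kτ)) = 1 / (1 − 0.6974) = 3.305
Steady-state peak = C₀ × R = 9.24 × 3.305 = 30.54 mg/L

31 mg/L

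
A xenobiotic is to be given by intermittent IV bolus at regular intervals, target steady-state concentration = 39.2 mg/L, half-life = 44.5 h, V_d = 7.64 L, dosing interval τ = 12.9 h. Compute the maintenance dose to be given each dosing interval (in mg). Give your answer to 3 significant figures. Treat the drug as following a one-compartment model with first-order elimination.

60.2 mg

k = ln2 / t½ = 0.693147 / 44.5 = 0.01558 h⁻¹
CL = k × Vd = 0.01558 × 7.64 = 0.1190 L/h
At steady state, Dose/τ = Css × CL.
Dose = Css × CL × τ = 39.2 × 0.1190 × 12.9 = 60.18 mg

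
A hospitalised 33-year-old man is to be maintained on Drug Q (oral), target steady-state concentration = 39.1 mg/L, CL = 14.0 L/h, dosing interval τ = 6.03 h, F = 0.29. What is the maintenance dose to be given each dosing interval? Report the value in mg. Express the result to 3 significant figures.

At steady state, F × (Dose/τ) = Css × CL.
Dose = Css × CL × τ / F = 39.1 × 14.00 × 6.03 / 0.29 = 11380 mg

11400 mg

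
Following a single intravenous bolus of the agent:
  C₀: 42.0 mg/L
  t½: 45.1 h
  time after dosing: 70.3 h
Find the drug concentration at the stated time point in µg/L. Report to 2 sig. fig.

k = ln2 / t½ = 0.693147 / 45.1 = 0.01537 h⁻¹
C = C₀ · e^(−k·t) = 42.00 × e^(−0.01537 × 70.3)
  = 42.00 × 0.3394 = 14.25 mg/L
Convert: 14.25 mg/L × 1000 = 14250 µg/L

14000 µg/L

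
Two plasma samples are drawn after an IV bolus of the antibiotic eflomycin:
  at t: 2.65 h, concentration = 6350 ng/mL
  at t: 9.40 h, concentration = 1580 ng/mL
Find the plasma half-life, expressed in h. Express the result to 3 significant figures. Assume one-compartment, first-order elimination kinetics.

k = ln(C₁/C₂) / (t₂ − t₁) = ln(6350/1580) / (9.40 − 2.65)
  = 1.391 / 6.750 = 0.2061 h⁻¹
t½ = ln2 / k = 0.693147 / 0.2061 = 3.363 h

3.36 h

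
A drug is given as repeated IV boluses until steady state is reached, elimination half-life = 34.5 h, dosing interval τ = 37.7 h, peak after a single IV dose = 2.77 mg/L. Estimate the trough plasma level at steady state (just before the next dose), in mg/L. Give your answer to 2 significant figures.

2.4 mg/L

k = ln2 / t½ = 0.693147 / 34.5 = 0.02009 h⁻¹
e^(−kτ) = e^(−0.02009 × 37.7) = 0.4689
Accumulation ratio R = 1 / (1 − e^(−kτ)) = 1 / (1 − 0.4689) = 1.883
Steady-state trough = C₀ × R × e^(−kτ) = 2.77 × 1.883 × 0.4689 = 2.446 mg/L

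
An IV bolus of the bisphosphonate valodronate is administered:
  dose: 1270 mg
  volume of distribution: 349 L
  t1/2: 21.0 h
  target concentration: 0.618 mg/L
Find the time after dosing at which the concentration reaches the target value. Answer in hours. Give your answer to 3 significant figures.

53.7 h

C₀ = Dose / Vd = 1270 / 349 = 3.639 mg/L
k = ln2 / t½ = 0.693147 / 21.0 = 0.03301 h⁻¹
t = ln(C₀ / C) / k = ln(3.639 / 0.618) / 0.03301
  = ln(5.888) / 0.03301 = 1.773 / 0.03301 = 53.71 h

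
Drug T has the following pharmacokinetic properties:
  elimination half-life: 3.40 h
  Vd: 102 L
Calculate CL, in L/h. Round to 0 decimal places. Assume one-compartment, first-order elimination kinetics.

21 L/h

k = ln2 / t½ = 0.693147 / 3.40 = 0.2039 h⁻¹
CL = k × Vd = 0.2039 × 102 = 20.80 L/h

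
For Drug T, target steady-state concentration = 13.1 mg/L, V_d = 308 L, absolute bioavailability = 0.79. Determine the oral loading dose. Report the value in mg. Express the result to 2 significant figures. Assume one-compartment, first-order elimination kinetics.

LD = Css × Vd / F = 13.1 × 308 / 0.79 = 5107 mg

5100 mg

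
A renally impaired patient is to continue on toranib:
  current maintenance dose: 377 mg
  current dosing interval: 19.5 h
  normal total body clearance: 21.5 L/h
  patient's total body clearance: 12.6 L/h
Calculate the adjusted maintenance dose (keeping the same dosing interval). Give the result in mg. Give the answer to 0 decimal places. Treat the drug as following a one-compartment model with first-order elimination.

221 mg

To keep the same average steady-state level, dosing rate must scale with clearance.
CL ratio = 12.6 / 21.5 = 0.5860
New dose (same interval) = 377 × 0.5860 = 220.9 mg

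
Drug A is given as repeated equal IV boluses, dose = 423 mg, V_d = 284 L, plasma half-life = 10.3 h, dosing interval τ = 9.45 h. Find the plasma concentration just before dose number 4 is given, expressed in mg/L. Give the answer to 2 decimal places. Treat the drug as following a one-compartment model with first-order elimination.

C₀ per dose = Dose / Vd = 423 / 284 = 1.489 mg/L
k = ln2 / t½ = 0.693147 / 10.3 = 0.06730 h⁻¹
Fraction remaining after one interval: r = e^(−kτ) = e^(−0.06730 × 9.45) = 0.5294
Before dose 4, 3 doses have been given (aged 1τ, 2τ, 3τ).
C_trough = C₀ × (r + r² + … + r^3) = C₀ × r(1−r^3)/(1−r)
        = 1.489 × 0.5294 × (1 − 0.1484) / (1 − 0.5294) = 1.426 mg/L

1.43 mg/L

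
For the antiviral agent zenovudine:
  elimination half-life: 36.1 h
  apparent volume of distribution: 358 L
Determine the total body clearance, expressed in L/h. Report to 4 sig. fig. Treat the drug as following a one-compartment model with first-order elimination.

6.874 L/h

k = ln2 / t½ = 0.693147 / 36.1 = 0.01920 h⁻¹
CL = k × Vd = 0.01920 × 358 = 6.874 L/h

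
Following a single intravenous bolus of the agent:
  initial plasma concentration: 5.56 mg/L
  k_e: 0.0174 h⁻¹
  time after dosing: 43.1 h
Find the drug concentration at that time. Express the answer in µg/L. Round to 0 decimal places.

C = C₀ · e^(−k·t) = 5.560 × e^(−0.01740 × 43.1)
  = 5.560 × 0.4724 = 2.627 mg/L
Convert: 2.627 mg/L × 1000 = 2627 µg/L

2627 µg/L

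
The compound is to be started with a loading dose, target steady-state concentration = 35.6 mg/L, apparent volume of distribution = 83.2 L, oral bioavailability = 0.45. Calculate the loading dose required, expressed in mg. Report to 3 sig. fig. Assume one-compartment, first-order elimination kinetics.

6580 mg

LD = Css × Vd / F = 35.6 × 83.2 / 0.45 = 6582 mg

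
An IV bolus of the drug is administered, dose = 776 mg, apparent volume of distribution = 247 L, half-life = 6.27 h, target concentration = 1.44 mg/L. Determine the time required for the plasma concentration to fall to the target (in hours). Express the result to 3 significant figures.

7.06 h

C₀ = Dose / Vd = 776.0 / 247 = 3.142 mg/L
k = ln2 / t½ = 0.693147 / 6.27 = 0.1105 h⁻¹
t = ln(C₀ / C) / k = ln(3.142 / 1.44) / 0.1105
  = ln(2.182) / 0.1105 = 0.7802 / 0.1105 = 7.061 h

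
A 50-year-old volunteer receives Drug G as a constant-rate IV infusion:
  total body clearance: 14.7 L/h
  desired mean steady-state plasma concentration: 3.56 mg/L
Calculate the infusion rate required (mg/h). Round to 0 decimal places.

52 mg/h

At steady state, infusion rate R₀ = Css × CL = 3.56 × 14.70 = 52.33 mg/h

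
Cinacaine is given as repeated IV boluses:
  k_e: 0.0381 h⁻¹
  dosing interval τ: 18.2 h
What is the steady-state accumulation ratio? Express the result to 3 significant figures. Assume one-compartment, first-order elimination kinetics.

2.00

e^(−kτ) = e^(−0.03810 × 18.2) = 0.4999
Accumulation ratio R = 1 / (1 − e^(−kτ)) = 1 / (1 − 0.4999) = 2.000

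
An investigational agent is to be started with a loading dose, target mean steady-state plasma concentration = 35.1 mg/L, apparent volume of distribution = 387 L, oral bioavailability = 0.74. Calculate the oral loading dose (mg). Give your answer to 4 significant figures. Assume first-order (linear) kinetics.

18360 mg

LD = Css × Vd / F = 35.1 × 387 / 0.74 = 18360 mg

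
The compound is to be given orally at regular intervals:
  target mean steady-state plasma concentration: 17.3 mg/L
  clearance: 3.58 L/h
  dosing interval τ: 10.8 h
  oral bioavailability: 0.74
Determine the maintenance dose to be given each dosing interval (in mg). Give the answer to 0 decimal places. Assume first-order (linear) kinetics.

904 mg

At steady state, F × (Dose/τ) = Css × CL.
Dose = Css × CL × τ / F = 17.3 × 3.580 × 10.8 / 0.74 = 903.9 mg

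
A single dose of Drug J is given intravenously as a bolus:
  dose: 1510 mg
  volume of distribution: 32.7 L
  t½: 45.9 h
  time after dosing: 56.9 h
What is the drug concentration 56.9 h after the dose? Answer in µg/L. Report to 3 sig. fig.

19600 µg/L

C₀ = Dose / Vd = 1510 / 32.7 = 46.18 mg/L
k = ln2 / t½ = 0.693147 / 45.9 = 0.01510 h⁻¹
C = C₀ · e^(−k·t) = 46.18 × e^(−0.01510 × 56.9)
  = 46.18 × 0.4235 = 19.56 mg/L
Convert: 19.56 mg/L × 1000 = 19560 µg/L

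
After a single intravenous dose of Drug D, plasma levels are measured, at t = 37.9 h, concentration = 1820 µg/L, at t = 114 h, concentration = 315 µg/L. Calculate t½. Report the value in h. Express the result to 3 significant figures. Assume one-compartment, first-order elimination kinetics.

30.1 h

k = ln(C₁/C₂) / (t₂ − t₁) = ln(1820/315) / (114 − 37.9)
  = 1.754 / 76.10 = 0.02305 h⁻¹
t½ = ln2 / k = 0.693147 / 0.02305 = 30.07 h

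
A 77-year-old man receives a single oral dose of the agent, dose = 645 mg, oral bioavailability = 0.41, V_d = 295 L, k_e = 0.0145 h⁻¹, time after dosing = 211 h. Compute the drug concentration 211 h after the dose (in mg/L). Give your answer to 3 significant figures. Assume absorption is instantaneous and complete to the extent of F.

Amount reaching circulation = F × Dose = 0.41 × 645.0 = 264.5 mg
C₀ = F·Dose / Vd = 264.5 / 295 = 0.8966 mg/L
C = C₀ · e^(−k·t) = 0.8966 × e^(−0.01450 × 211)
  = 0.8966 × 0.04691 = 0.04206 mg/L

0.0421 mg/L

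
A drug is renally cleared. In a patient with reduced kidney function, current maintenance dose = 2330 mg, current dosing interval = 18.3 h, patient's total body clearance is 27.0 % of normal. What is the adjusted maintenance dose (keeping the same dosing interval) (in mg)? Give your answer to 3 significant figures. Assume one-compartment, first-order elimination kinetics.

To keep the same average steady-state level, dosing rate must scale with clearance.
CL ratio = 27.0 / 100 = 0.2700
New dose (same interval) = 2330 × 0.2700 = 629.1 mg

629 mg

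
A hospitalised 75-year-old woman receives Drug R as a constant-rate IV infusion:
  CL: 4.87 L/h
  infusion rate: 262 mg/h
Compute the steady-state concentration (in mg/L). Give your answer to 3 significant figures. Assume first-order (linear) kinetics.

At steady state Css = R₀ / CL = 262 / 4.870 = 53.80 mg/L

53.8 mg/L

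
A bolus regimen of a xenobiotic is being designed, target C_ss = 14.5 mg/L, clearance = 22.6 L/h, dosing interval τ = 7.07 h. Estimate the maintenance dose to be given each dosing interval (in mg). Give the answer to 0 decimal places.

At steady state, Dose/τ = Css × CL.
Dose = Css × CL × τ = 14.5 × 22.60 × 7.07 = 2317 mg

2317 mg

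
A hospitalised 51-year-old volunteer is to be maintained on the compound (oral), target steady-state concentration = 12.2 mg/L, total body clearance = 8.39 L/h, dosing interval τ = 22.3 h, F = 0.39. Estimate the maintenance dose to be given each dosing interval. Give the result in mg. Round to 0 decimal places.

At steady state, F × (Dose/τ) = Css × CL.
Dose = Css × CL × τ / F = 12.2 × 8.390 × 22.3 / 0.39 = 5853 mg

5853 mg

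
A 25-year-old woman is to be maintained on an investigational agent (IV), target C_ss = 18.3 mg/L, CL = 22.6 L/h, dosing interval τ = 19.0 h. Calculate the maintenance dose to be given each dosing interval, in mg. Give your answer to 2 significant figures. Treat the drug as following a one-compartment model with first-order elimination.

At steady state, Dose/τ = Css × CL.
Dose = Css × CL × τ = 18.3 × 22.60 × 19.0 = 7858 mg

7900 mg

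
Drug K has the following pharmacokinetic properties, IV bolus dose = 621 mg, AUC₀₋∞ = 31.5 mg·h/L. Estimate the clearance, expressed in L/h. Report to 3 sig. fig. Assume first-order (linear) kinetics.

CL = Dose / AUC = 621 / 31.5 = 19.71 L/h

19.7 L/h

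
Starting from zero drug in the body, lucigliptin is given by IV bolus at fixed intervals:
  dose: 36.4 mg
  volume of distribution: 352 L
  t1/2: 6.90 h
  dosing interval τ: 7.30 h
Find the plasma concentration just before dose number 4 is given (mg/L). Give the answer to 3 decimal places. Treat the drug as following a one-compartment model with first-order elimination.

0.085 mg/L

C₀ per dose = Dose / Vd = 36.4 / 352 = 0.1034 mg/L
k = ln2 / t½ = 0.693147 / 6.90 = 0.1005 h⁻¹
Fraction remaining after one interval: r = e^(−kτ) = e^(−0.1005 × 7.30) = 0.4802
Before dose 4, 3 doses have been given (aged 1τ, 2τ, 3τ).
C_trough = C₀ × (r + r² + … + r^3) = C₀ × r(1−r^3)/(1−r)
        = 0.1034 × 0.4802 × (1 − 0.1107) / (1 − 0.4802) = 0.08495 mg/L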